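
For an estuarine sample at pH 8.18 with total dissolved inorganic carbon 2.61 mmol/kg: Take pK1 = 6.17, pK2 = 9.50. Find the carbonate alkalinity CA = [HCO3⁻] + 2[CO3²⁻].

CA = [HCO3⁻] + 2[CO3²⁻] = (α₁ + 2α₂)·DIC
At pH 8.18: [H⁺]/K1 = 10^-2.01 = 0.0097724, K2/[H⁺] = 10^-1.32 = 0.047863
α₁ = 1/(1 + 0.0097724 + 0.047863) = 1/1.0576 = 0.9455; α₂ = α₁·K2/[H⁺] = 0.04525
α₁ + 2α₂ = 1.0360
CA = 1.0360 × 2.61 = 2.70 mmol/kg

CA = 2.70 mmol/kg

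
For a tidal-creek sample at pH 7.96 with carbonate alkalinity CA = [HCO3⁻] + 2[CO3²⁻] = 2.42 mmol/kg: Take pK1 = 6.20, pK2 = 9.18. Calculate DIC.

DIC = 2.33 mmol/kg

CA = [HCO3⁻] + 2[CO3²⁻] = (α₁ + 2α₂)·DIC
At pH 7.96: [H⁺]/K1 = 10^-1.76 = 0.017378, K2/[H⁺] = 10^-1.22 = 0.060256
α₁ = 1/(1 + 0.017378 + 0.060256) = 1/1.0776 = 0.9280; α₂ = α₁·K2/[H⁺] = 0.05592
α₁ + 2α₂ = 1.0398
DIC = CA / (α₁ + 2α₂) = 2.42 / 1.0398 = 2.33 mmol/kg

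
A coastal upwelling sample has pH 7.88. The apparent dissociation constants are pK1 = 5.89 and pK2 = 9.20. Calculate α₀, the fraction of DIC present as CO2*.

α₀ = 1 / (1 + K1/[H⁺] + K1K2/[H⁺]²) = 1 / (1 + 10^+1.99 + 10^+0.67)
   = 1 / (1 + 97.724 + 4.6774) = 1/103.40 = 0.009671

α₀ = 0.00967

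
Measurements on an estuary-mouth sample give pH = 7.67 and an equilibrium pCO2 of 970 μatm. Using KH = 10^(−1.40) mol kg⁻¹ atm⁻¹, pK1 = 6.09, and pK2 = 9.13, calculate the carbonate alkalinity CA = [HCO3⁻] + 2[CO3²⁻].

CA = 1.57 mmol/kg

[CO2*] = KH · pCO2 = 10^(−1.40) × 970×10^-6 = 3.862×10^-5 mol/kg
α₀ = 1/(1 + K1/[H⁺] + K1K2/[H⁺]²) = 1/(1 + 10^+1.58 + 10^+0.12) = 0.02479
DIC = [CO2*]/α₀ = 3.862×10^-5 / 0.02479 = 1.558 mmol/kg
CA = (α₁ + 2α₂)·DIC = (0.9425 + 2×0.03268) × 1.558 = 1.57 mmol/kg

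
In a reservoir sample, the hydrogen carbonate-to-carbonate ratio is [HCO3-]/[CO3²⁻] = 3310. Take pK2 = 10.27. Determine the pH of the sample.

pH = 6.75

From K2 = [H⁺][CO3²⁻]/[HCO3-]:  pH = pK2 − log₁₀([HCO3-]/[CO3²⁻])
log₁₀(3310) = +3.520
pH = 10.27 − (+3.520) = 6.75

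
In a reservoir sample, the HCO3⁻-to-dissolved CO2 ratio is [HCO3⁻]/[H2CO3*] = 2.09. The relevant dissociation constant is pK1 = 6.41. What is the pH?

pH = 6.73

From K1 = [H⁺][HCO3⁻]/[H2CO3*]:  pH = pK1 + log₁₀([HCO3⁻]/[H2CO3*])
log₁₀(2.09) = +0.320
pH = 6.41 + (+0.320) = 6.73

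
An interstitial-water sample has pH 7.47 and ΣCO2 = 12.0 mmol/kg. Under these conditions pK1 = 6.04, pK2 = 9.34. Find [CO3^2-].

α₂ = 1 / (1 + [H⁺]/K2 + [H⁺]²/(K1K2)) = 1 / (1 + 10^+1.87 + 10^+0.44)
   = 1 / (1 + 74.131 + 2.7542) = 1/77.885 = 0.01284
[CO3²⁻] = α₂ × DIC = 0.01284 × 12.0 = 0.154 mmol/kg

[CO3²⁻] = 0.154 mmol/kg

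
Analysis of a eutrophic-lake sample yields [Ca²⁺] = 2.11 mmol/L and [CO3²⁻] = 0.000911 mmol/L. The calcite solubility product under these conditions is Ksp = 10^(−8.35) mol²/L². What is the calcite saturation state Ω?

Ω = 0.430

Ksp = 10^(−8.35) = 4.467×10^-9
Ω = [Ca²⁺][CO3²⁻]/Ksp = (2.11×10^-3)(0.000911×10^-3) / 4.467×10^-9 = 0.430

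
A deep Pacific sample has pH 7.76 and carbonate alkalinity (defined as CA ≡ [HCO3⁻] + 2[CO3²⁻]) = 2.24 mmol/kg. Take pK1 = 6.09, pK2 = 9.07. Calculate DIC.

DIC = 2.18 mmol/kg

CA = [HCO3⁻] + 2[CO3²⁻] = (α₁ + 2α₂)·DIC
At pH 7.76: [H⁺]/K1 = 10^-1.67 = 0.021380, K2/[H⁺] = 10^-1.31 = 0.048978
α₁ = 1/(1 + 0.021380 + 0.048978) = 1/1.0704 = 0.9343; α₂ = α₁·K2/[H⁺] = 0.04576
α₁ + 2α₂ = 1.0258
DIC = CA / (α₁ + 2α₂) = 2.24 / 1.0258 = 2.18 mmol/kg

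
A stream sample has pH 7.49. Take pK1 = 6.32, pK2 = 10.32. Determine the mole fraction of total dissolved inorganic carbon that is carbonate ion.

α₂ = 0.00138

α₂ = 1 / (1 + [H⁺]/K2 + [H⁺]²/(K1K2)) = 1 / (1 + 10^+2.83 + 10^+1.66)
   = 1 / (1 + 676.08 + 45.709) = 1/722.79 = 0.001384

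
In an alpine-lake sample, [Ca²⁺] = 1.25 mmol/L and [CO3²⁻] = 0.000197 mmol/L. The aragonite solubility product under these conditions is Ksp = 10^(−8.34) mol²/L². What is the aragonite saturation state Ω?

Ω = 0.0539

Ksp = 10^(−8.34) = 4.571×10^-9
Ω = [Ca²⁺][CO3²⁻]/Ksp = (1.25×10^-3)(0.000197×10^-3) / 4.571×10^-9 = 0.0539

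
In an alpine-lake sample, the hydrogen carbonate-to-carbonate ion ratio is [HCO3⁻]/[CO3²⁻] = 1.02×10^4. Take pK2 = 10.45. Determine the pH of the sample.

pH = 6.44

From K2 = [H⁺][CO3²⁻]/[HCO3⁻]:  pH = pK2 − log₁₀([HCO3⁻]/[CO3²⁻])
log₁₀(1.02×10^4) = +4.009
pH = 10.45 − (+4.009) = 6.44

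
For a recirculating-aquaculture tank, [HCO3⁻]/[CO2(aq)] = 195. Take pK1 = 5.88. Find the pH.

pH = 8.17

From K1 = [H⁺][HCO3⁻]/[CO2(aq)]:  pH = pK1 + log₁₀([HCO3⁻]/[CO2(aq)])
log₁₀(195) = +2.290
pH = 5.88 + (+2.290) = 8.17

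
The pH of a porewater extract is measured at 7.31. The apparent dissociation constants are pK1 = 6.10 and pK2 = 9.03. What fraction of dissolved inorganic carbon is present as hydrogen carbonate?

α₁ = 1 / (1 + [H⁺]/K1 + K2/[H⁺]) = 1 / (1 + 10^-1.21 + 10^-1.72)
   = 1 / (1 + 0.061660 + 0.019055) = 1/1.0807 = 0.9253

α₁ = 0.925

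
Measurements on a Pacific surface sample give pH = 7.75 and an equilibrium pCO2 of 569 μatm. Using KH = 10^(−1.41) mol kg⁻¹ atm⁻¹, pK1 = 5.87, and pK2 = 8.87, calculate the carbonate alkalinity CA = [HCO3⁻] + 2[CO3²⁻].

CA = 1.93 mmol/kg

[CO2*] = KH · pCO2 = 10^(−1.41) × 569×10^-6 = 2.214×10^-5 mol/kg
α₀ = 1/(1 + K1/[H⁺] + K1K2/[H⁺]²) = 1/(1 + 10^+1.88 + 10^+0.76) = 0.01210
DIC = [CO2*]/α₀ = 2.214×10^-5 / 0.01210 = 1.829 mmol/kg
CA = (α₁ + 2α₂)·DIC = (0.9182 + 2×0.06966) × 1.829 = 1.93 mmol/kg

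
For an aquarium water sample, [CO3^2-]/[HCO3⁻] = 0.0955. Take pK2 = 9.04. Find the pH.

pH = 8.02

From K2 = [H⁺][CO3^2-]/[HCO3⁻]:  pH = pK2 + log₁₀([CO3^2-]/[HCO3⁻])
log₁₀(0.0955) = -1.020
pH = 9.04 + (-1.020) = 8.02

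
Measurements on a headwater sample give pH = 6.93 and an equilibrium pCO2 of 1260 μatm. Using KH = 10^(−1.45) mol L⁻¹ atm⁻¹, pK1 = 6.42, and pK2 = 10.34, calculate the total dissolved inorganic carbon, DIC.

DIC = 0.189 mmol/L

[CO2*] = KH · pCO2 = 10^(−1.45) × 1260×10^-6 = 4.471×10^-5 mol/L
α₀ = 1/(1 + K1/[H⁺] + K1K2/[H⁺]²) = 1/(1 + 10^+0.51 + 10^-2.90) = 0.2360
DIC = [CO2*]/α₀ = 4.471×10^-5 / 0.2360 = 0.189 mmol/L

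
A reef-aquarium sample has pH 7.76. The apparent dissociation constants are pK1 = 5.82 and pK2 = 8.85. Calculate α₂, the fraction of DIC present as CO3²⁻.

α₂ = 0.0744

α₂ = 1 / (1 + [H⁺]/K2 + [H⁺]²/(K1K2)) = 1 / (1 + 10^+1.09 + 10^-0.85)
   = 1 / (1 + 12.303 + 0.14125) = 1/13.444 = 0.07438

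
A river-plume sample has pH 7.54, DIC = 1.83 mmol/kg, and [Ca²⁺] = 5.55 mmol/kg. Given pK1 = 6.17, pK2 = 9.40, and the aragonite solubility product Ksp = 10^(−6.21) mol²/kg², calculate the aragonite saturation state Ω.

Ω = 0.215

α₂ = 1 / (1 + [H⁺]/K2 + [H⁺]²/(K1K2)) = 1 / (1 + 10^+1.86 + 10^+0.49)
   = 1 / (1 + 72.444 + 3.0903) = 1/76.534 = 0.01307
[CO3²⁻] = α₂ × DIC = 0.01307 × 1.83 = 0.02391 mmol/kg
Ksp = 10^(−6.21) = 6.166×10^-7
Ω = [Ca²⁺][CO3²⁻]/Ksp = (5.55×10^-3)(2.391×10^-5) / 6.166×10^-7 = 0.215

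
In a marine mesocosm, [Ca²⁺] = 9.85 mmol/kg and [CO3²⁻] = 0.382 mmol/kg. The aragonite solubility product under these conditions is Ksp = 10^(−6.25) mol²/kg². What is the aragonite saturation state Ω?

Ksp = 10^(−6.25) = 5.623×10^-7
Ω = [Ca²⁺][CO3²⁻]/Ksp = (9.85×10^-3)(0.382×10^-3) / 5.623×10^-7 = 6.69

Ω = 6.69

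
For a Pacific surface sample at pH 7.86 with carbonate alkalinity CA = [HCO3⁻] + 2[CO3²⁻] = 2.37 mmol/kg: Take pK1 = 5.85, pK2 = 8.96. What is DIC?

CA = [HCO3⁻] + 2[CO3²⁻] = (α₁ + 2α₂)·DIC
At pH 7.86: [H⁺]/K1 = 10^-2.01 = 0.0097724, K2/[H⁺] = 10^-1.10 = 0.079433
α₁ = 1/(1 + 0.0097724 + 0.079433) = 1/1.0892 = 0.9181; α₂ = α₁·K2/[H⁺] = 0.07293
α₁ + 2α₂ = 1.0640
DIC = CA / (α₁ + 2α₂) = 2.37 / 1.0640 = 2.23 mmol/kg

DIC = 2.23 mmol/kg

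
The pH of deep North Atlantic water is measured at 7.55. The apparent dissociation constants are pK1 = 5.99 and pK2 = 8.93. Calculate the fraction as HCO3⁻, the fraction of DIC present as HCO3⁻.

α₁ = 0.935

α₁ = 1 / (1 + [H⁺]/K1 + K2/[H⁺]) = 1 / (1 + 10^-1.56 + 10^-1.38)
   = 1 / (1 + 0.027542 + 0.041687) = 1/1.0692 = 0.9353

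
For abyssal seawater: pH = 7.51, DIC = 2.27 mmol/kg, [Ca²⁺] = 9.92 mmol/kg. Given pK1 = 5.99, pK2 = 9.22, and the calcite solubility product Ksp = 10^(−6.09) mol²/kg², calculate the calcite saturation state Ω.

α₂ = 1 / (1 + [H⁺]/K2 + [H⁺]²/(K1K2)) = 1 / (1 + 10^+1.71 + 10^+0.19)
   = 1 / (1 + 51.286 + 1.5488) = 1/53.835 = 0.01858
[CO3²⁻] = α₂ × DIC = 0.01858 × 2.27 = 0.04217 mmol/kg
Ksp = 10^(−6.09) = 8.128×10^-7
Ω = [Ca²⁺][CO3²⁻]/Ksp = (9.92×10^-3)(4.217×10^-5) / 8.128×10^-7 = 0.515

Ω = 0.515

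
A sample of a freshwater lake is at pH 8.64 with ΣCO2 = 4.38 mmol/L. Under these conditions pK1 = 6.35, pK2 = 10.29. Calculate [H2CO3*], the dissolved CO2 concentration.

[CO2*] = 0.0219 mmol/L

α₀ = 1 / (1 + K1/[H⁺] + K1K2/[H⁺]²) = 1 / (1 + 10^+2.29 + 10^+0.64)
   = 1 / (1 + 194.98 + 4.3652) = 1/200.35 = 0.004991
[CO2*] = α₀ × DIC = 0.004991 × 4.38 = 0.0219 mmol/L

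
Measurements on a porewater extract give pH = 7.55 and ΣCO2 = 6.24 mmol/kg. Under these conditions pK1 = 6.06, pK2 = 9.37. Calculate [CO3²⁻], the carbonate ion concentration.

[CO3²⁻] = 0.0902 mmol/kg

α₂ = 1 / (1 + [H⁺]/K2 + [H⁺]²/(K1K2)) = 1 / (1 + 10^+1.82 + 10^+0.33)
   = 1 / (1 + 66.069 + 2.1380) = 1/69.207 = 0.01445
[CO3²⁻] = α₂ × DIC = 0.01445 × 6.24 = 0.0902 mmol/kg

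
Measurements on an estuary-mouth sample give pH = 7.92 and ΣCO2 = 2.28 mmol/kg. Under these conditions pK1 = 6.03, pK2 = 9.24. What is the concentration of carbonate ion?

α₂ = 1 / (1 + [H⁺]/K2 + [H⁺]²/(K1K2)) = 1 / (1 + 10^+1.32 + 10^-0.57)
   = 1 / (1 + 20.893 + 0.26915) = 1/22.162 = 0.04512
[CO3²⁻] = α₂ × DIC = 0.04512 × 2.28 = 0.103 mmol/kg

[CO3²⁻] = 0.103 mmol/kg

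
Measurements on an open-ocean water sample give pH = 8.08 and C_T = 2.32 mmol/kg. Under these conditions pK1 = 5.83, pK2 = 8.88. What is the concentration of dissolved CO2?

α₀ = 1 / (1 + K1/[H⁺] + K1K2/[H⁺]²) = 1 / (1 + 10^+2.25 + 10^+1.45)
   = 1 / (1 + 177.83 + 28.184) = 1/207.01 = 0.004831
[CO2*] = α₀ × DIC = 0.004831 × 2.32 = 0.0112 mmol/kg = 11.2 μmol/kg

[CO2*] = 11.2 μmol/kg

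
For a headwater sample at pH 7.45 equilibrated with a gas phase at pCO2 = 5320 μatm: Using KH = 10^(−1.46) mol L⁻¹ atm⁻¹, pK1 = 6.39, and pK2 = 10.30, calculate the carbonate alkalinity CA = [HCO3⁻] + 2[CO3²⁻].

CA = 2.12 mmol/L

[CO2*] = KH · pCO2 = 10^(−1.46) × 5320×10^-6 = 1.845×10^-4 mol/L
α₀ = 1/(1 + K1/[H⁺] + K1K2/[H⁺]²) = 1/(1 + 10^+1.06 + 10^-1.79) = 0.08001
DIC = [CO2*]/α₀ = 1.845×10^-4 / 0.08001 = 2.305 mmol/L
CA = (α₁ + 2α₂)·DIC = (0.9187 + 2×0.001298) × 2.305 = 2.12 mmol/L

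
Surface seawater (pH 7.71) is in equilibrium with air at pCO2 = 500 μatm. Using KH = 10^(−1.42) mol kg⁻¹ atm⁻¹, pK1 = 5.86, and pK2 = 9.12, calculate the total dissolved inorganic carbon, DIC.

[CO2*] = KH · pCO2 = 10^(−1.42) × 500×10^-6 = 1.901×10^-5 mol/kg
α₀ = 1/(1 + K1/[H⁺] + K1K2/[H⁺]²) = 1/(1 + 10^+1.85 + 10^+0.44) = 0.01341
DIC = [CO2*]/α₀ = 1.901×10^-5 / 0.01341 = 1.42 mmol/kg

DIC = 1.42 mmol/kg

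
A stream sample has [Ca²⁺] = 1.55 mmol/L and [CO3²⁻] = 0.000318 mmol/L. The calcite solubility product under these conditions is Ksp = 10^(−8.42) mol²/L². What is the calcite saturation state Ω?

Ksp = 10^(−8.42) = 3.802×10^-9
Ω = [Ca²⁺][CO3²⁻]/Ksp = (1.55×10^-3)(0.000318×10^-3) / 3.802×10^-9 = 0.130

Ω = 0.130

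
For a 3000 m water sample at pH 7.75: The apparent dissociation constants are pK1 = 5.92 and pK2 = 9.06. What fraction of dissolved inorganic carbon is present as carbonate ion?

α₂ = 0.0460

α₂ = 1 / (1 + [H⁺]/K2 + [H⁺]²/(K1K2)) = 1 / (1 + 10^+1.31 + 10^-0.52)
   = 1 / (1 + 20.417 + 0.30200) = 1/21.719 = 0.04604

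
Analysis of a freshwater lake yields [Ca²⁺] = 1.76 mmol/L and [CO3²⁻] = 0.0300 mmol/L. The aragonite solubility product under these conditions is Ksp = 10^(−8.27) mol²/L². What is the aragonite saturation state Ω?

Ksp = 10^(−8.27) = 5.370×10^-9
Ω = [Ca²⁺][CO3²⁻]/Ksp = (1.76×10^-3)(0.0300×10^-3) / 5.370×10^-9 = 9.83

Ω = 9.83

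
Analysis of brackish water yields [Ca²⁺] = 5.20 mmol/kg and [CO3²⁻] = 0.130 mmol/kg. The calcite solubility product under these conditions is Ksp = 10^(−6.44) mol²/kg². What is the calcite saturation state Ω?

Ksp = 10^(−6.44) = 3.631×10^-7
Ω = [Ca²⁺][CO3²⁻]/Ksp = (5.20×10^-3)(0.130×10^-3) / 3.631×10^-7 = 1.86

Ω = 1.86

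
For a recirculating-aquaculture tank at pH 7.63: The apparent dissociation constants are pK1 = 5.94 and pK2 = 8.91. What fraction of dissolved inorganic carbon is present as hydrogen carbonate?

α₁ = 0.932

α₁ = 1 / (1 + [H⁺]/K1 + K2/[H⁺]) = 1 / (1 + 10^-1.69 + 10^-1.28)
   = 1 / (1 + 0.020417 + 0.052481) = 1/1.0729 = 0.9321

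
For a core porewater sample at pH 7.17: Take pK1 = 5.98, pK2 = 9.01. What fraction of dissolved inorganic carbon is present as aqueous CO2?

α₀ = 1 / (1 + K1/[H⁺] + K1K2/[H⁺]²) = 1 / (1 + 10^+1.19 + 10^-0.65)
   = 1 / (1 + 15.488 + 0.22387) = 1/16.712 = 0.05984

α₀ = 0.0598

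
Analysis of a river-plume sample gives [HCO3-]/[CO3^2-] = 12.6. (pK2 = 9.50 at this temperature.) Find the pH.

From K2 = [H⁺][CO3^2-]/[HCO3-]:  pH = pK2 − log₁₀([HCO3-]/[CO3^2-])
log₁₀(12.6) = +1.100
pH = 9.50 − (+1.100) = 8.40

pH = 8.40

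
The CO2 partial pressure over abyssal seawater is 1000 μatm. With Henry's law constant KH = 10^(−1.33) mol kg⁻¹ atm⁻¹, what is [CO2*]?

KH = 10^(−1.33) = 4.677×10^-2 mol kg⁻¹ atm⁻¹
[CO2*] = KH · pCO2 = 4.677×10^-2 × 1000×10^-6 atm = 4.68×10^-5 mol/kg

[CO2*] = 46.8 μmol/kg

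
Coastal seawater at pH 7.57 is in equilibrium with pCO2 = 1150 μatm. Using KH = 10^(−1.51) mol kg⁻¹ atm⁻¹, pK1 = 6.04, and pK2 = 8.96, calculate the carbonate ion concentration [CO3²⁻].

[CO3²⁻] = 0.0491 mmol/kg

[CO2*] = KH · pCO2 = 10^(−1.51) × 1150×10^-6 = 3.554×10^-5 mol/kg
α₀ = 1/(1 + K1/[H⁺] + K1K2/[H⁺]²) = 1/(1 + 10^+1.53 + 10^+0.14) = 0.02757
DIC = [CO2*]/α₀ = 3.554×10^-5 / 0.02757 = 1.289 mmol/kg
[CO3²⁻] = α₂·DIC; α₂ = 0.03806, so [CO3²⁻] = 0.03806 × 1.289 = 0.0491 mmol/kg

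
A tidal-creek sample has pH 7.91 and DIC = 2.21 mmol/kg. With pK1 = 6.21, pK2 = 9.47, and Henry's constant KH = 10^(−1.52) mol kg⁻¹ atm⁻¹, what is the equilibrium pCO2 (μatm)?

α₀ = 1 / (1 + K1/[H⁺] + K1K2/[H⁺]²) = 1 / (1 + 10^+1.70 + 10^+0.14)
   = 1 / (1 + 50.119 + 1.3804) = 1/52.499 = 0.01905
[CO2*] = α₀ × DIC = 0.01905 × 2.21 = 0.04210 mmol/kg
pCO2 = [CO2*]/KH = 4.210×10^-5 / 3.020×10^-2 = 1390 μatm

pCO2 = 1390 μatm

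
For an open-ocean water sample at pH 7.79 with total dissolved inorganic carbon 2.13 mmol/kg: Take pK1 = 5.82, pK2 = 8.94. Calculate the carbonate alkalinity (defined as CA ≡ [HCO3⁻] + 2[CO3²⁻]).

CA = [HCO3⁻] + 2[CO3²⁻] = (α₁ + 2α₂)·DIC
At pH 7.79: [H⁺]/K1 = 10^-1.97 = 0.010715, K2/[H⁺] = 10^-1.15 = 0.070795
α₁ = 1/(1 + 0.010715 + 0.070795) = 1/1.0815 = 0.9246; α₂ = α₁·K2/[H⁺] = 0.06546
α₁ + 2α₂ = 1.0556
CA = 1.0556 × 2.13 = 2.25 mmol/kg

CA = 2.25 mmol/kg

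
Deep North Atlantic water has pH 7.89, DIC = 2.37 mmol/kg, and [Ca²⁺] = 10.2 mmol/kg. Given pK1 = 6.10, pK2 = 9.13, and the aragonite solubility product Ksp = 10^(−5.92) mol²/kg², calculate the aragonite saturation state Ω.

Ω = 1.08

α₂ = 1 / (1 + [H⁺]/K2 + [H⁺]²/(K1K2)) = 1 / (1 + 10^+1.24 + 10^-0.55)
   = 1 / (1 + 17.378 + 0.28184) = 1/18.660 = 0.05359
[CO3²⁻] = α₂ × DIC = 0.05359 × 2.37 = 0.1270 mmol/kg
Ksp = 10^(−5.92) = 1.202×10^-6
Ω = [Ca²⁺][CO3²⁻]/Ksp = (10.2×10^-3)(1.270×10^-4) / 1.202×10^-6 = 1.08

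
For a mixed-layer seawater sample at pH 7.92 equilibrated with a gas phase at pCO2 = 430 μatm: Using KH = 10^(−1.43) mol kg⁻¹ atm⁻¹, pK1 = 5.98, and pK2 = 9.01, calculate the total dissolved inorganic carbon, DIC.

DIC = 1.52 mmol/kg

[CO2*] = KH · pCO2 = 10^(−1.43) × 430×10^-6 = 1.598×10^-5 mol/kg
α₀ = 1/(1 + K1/[H⁺] + K1K2/[H⁺]²) = 1/(1 + 10^+1.94 + 10^+0.85) = 0.01051
DIC = [CO2*]/α₀ = 1.598×10^-5 / 0.01051 = 1.52 mmol/kg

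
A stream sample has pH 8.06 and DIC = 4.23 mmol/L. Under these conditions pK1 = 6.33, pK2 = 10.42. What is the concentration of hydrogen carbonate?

α₁ = 1 / (1 + [H⁺]/K1 + K2/[H⁺]) = 1 / (1 + 10^-1.73 + 10^-2.36)
   = 1 / (1 + 0.018621 + 0.0043652) = 1/1.0230 = 0.9775
[HCO3⁻] = α₁ × DIC = 0.9775 × 4.23 = 4.13 mmol/L

[HCO3⁻] = 4.13 mmol/L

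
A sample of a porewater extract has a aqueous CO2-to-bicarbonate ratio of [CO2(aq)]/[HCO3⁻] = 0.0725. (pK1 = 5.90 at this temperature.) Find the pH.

From K1 = [H⁺][HCO3⁻]/[CO2(aq)]:  pH = pK1 − log₁₀([CO2(aq)]/[HCO3⁻])
log₁₀(0.0725) = -1.140
pH = 5.90 − (-1.140) = 7.04

pH = 7.04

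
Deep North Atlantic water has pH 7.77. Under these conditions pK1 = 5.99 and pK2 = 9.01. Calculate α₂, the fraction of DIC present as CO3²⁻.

α₂ = 1 / (1 + [H⁺]/K2 + [H⁺]²/(K1K2)) = 1 / (1 + 10^+1.24 + 10^-0.54)
   = 1 / (1 + 17.378 + 0.28840) = 1/18.666 = 0.05357

α₂ = 0.0536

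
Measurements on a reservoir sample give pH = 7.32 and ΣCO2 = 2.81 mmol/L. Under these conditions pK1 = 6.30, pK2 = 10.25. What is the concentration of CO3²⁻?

α₂ = 1 / (1 + [H⁺]/K2 + [H⁺]²/(K1K2)) = 1 / (1 + 10^+2.93 + 10^+1.91)
   = 1 / (1 + 851.14 + 81.283) = 1/933.42 = 0.001071
[CO3²⁻] = α₂ × DIC = 0.001071 × 2.81 = 0.00301 mmol/L = 3.01 μmol/L

[CO3²⁻] = 3.01 μmol/L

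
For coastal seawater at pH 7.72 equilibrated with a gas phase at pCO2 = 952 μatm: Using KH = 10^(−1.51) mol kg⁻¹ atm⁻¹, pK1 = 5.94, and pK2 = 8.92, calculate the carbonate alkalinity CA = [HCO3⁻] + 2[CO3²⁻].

CA = 2.00 mmol/kg

[CO2*] = KH · pCO2 = 10^(−1.51) × 952×10^-6 = 2.942×10^-5 mol/kg
α₀ = 1/(1 + K1/[H⁺] + K1K2/[H⁺]²) = 1/(1 + 10^+1.78 + 10^+0.58) = 0.01537
DIC = [CO2*]/α₀ = 2.942×10^-5 / 0.01537 = 1.914 mmol/kg
CA = (α₁ + 2α₂)·DIC = (0.9262 + 2×0.05844) × 1.914 = 2.00 mmol/kg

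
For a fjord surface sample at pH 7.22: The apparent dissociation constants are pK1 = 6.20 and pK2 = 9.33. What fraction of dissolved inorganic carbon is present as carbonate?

α₂ = 0.00704

α₂ = 1 / (1 + [H⁺]/K2 + [H⁺]²/(K1K2)) = 1 / (1 + 10^+2.11 + 10^+1.09)
   = 1 / (1 + 128.82 + 12.303) = 1/142.13 = 0.007036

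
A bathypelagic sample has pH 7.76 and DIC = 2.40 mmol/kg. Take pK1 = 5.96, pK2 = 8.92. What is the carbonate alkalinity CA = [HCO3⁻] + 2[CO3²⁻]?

CA = [HCO3⁻] + 2[CO3²⁻] = (α₁ + 2α₂)·DIC
At pH 7.76: [H⁺]/K1 = 10^-1.80 = 0.015849, K2/[H⁺] = 10^-1.16 = 0.069183
α₁ = 1/(1 + 0.015849 + 0.069183) = 1/1.0850 = 0.9216; α₂ = α₁·K2/[H⁺] = 0.06376
α₁ + 2α₂ = 1.0492
CA = 1.0492 × 2.40 = 2.52 mmol/kg

CA = 2.52 mmol/kg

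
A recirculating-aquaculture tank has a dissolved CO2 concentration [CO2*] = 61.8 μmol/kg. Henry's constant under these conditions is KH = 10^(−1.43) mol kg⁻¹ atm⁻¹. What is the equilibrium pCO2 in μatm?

pCO2 = 1660 μatm

KH = 10^(−1.43) = 3.715×10^-2 mol kg⁻¹ atm⁻¹
pCO2 = [CO2*]/KH = 61.8×10^-6 / 3.715×10^-2 = 1.66×10^-3 atm = 1660 μatm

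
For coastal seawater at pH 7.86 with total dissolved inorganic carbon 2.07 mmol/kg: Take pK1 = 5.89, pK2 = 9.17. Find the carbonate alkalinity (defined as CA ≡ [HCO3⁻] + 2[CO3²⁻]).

CA = [HCO3⁻] + 2[CO3²⁻] = (α₁ + 2α₂)·DIC
At pH 7.86: [H⁺]/K1 = 10^-1.97 = 0.010715, K2/[H⁺] = 10^-1.31 = 0.048978
α₁ = 1/(1 + 0.010715 + 0.048978) = 1/1.0597 = 0.9437; α₂ = α₁·K2/[H⁺] = 0.04622
α₁ + 2α₂ = 1.0361
CA = 1.0361 × 2.07 = 2.14 mmol/kg

CA = 2.14 mmol/kg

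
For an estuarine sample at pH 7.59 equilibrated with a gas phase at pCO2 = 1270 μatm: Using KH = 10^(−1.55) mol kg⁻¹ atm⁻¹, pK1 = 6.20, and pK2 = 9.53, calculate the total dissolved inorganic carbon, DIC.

[CO2*] = KH · pCO2 = 10^(−1.55) × 1270×10^-6 = 3.579×10^-5 mol/kg
α₀ = 1/(1 + K1/[H⁺] + K1K2/[H⁺]²) = 1/(1 + 10^+1.39 + 10^-0.55) = 0.03872
DIC = [CO2*]/α₀ = 3.579×10^-5 / 0.03872 = 0.925 mmol/kg

DIC = 0.925 mmol/kg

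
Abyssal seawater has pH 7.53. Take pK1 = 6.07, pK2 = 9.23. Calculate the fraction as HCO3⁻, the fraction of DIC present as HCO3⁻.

α₁ = 0.948

α₁ = 1 / (1 + [H⁺]/K1 + K2/[H⁺]) = 1 / (1 + 10^-1.46 + 10^-1.70)
   = 1 / (1 + 0.034674 + 0.019953) = 1/1.0546 = 0.9482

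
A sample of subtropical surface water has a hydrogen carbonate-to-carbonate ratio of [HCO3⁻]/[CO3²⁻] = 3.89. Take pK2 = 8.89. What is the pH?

From K2 = [H⁺][CO3²⁻]/[HCO3⁻]:  pH = pK2 − log₁₀([HCO3⁻]/[CO3²⁻])
log₁₀(3.89) = +0.590
pH = 8.89 − (+0.590) = 8.30

pH = 8.30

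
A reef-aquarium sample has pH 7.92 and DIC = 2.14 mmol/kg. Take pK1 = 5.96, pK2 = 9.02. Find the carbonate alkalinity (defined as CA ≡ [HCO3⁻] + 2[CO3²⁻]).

CA = 2.27 mmol/kg

CA = [HCO3⁻] + 2[CO3²⁻] = (α₁ + 2α₂)·DIC
At pH 7.92: [H⁺]/K1 = 10^-1.96 = 0.010965, K2/[H⁺] = 10^-1.10 = 0.079433
α₁ = 1/(1 + 0.010965 + 0.079433) = 1/1.0904 = 0.9171; α₂ = α₁·K2/[H⁺] = 0.07285
α₁ + 2α₂ = 1.0628
CA = 1.0628 × 2.14 = 2.27 mmol/kg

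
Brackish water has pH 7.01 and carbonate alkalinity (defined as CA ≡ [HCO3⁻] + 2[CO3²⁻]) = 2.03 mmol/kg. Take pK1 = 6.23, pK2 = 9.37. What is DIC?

CA = [HCO3⁻] + 2[CO3²⁻] = (α₁ + 2α₂)·DIC
At pH 7.01: [H⁺]/K1 = 10^-0.78 = 0.16596, K2/[H⁺] = 10^-2.36 = 0.0043652
α₁ = 1/(1 + 0.16596 + 0.0043652) = 1/1.1703 = 0.8545; α₂ = α₁·K2/[H⁺] = 0.003730
α₁ + 2α₂ = 0.8619
DIC = CA / (α₁ + 2α₂) = 2.03 / 0.8619 = 2.36 mmol/kg

DIC = 2.36 mmol/kg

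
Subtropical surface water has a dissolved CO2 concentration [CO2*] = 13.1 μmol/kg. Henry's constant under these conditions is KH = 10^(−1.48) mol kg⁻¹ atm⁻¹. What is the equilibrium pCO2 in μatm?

pCO2 = 396 μatm

KH = 10^(−1.48) = 3.311×10^-2 mol kg⁻¹ atm⁻¹
pCO2 = [CO2*]/KH = 13.1×10^-6 / 3.311×10^-2 = 3.96×10^-4 atm = 396 μatm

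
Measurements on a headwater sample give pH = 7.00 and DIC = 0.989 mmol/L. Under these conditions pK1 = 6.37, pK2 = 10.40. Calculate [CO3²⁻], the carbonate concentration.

[CO3²⁻] = 0.319 μmol/L

α₂ = 1 / (1 + [H⁺]/K2 + [H⁺]²/(K1K2)) = 1 / (1 + 10^+3.40 + 10^+2.77)
   = 1 / (1 + 2511.9 + 588.84) = 1/3101.7 = 0.0003224
[CO3²⁻] = α₂ × DIC = 0.0003224 × 0.989 = 0.000319 mmol/L = 0.319 μmol/L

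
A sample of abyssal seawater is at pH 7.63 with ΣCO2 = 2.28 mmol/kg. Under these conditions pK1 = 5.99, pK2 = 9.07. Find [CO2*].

[CO2*] = 0.0493 mmol/kg

α₀ = 1 / (1 + K1/[H⁺] + K1K2/[H⁺]²) = 1 / (1 + 10^+1.64 + 10^+0.20)
   = 1 / (1 + 43.652 + 1.5849) = 1/46.236 = 0.02163
[CO2*] = α₀ × DIC = 0.02163 × 2.28 = 0.0493 mmol/kg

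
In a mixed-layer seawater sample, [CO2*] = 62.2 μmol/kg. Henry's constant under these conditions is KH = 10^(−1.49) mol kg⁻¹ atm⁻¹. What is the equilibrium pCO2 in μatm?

pCO2 = 1920 μatm

KH = 10^(−1.49) = 3.236×10^-2 mol kg⁻¹ atm⁻¹
pCO2 = [CO2*]/KH = 62.2×10^-6 / 3.236×10^-2 = 1.92×10^-3 atm = 1920 μatm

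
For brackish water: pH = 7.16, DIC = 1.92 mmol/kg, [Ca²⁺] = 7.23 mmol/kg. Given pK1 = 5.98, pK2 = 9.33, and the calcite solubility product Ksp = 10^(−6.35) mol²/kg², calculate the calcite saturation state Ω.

α₂ = 1 / (1 + [H⁺]/K2 + [H⁺]²/(K1K2)) = 1 / (1 + 10^+2.17 + 10^+0.99)
   = 1 / (1 + 147.91 + 9.7724) = 1/158.68 = 0.006302
[CO3²⁻] = α₂ × DIC = 0.006302 × 1.92 = 0.01210 mmol/kg = 12.10 μmol/kg
Ksp = 10^(−6.35) = 4.467×10^-7
Ω = [Ca²⁺][CO3²⁻]/Ksp = (7.23×10^-3)(1.210×10^-5) / 4.467×10^-7 = 0.196

Ω = 0.196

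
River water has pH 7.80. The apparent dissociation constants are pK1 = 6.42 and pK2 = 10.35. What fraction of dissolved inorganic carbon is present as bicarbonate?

α₁ = 0.957

α₁ = 1 / (1 + [H⁺]/K1 + K2/[H⁺]) = 1 / (1 + 10^-1.38 + 10^-2.55)
   = 1 / (1 + 0.041687 + 0.0028184) = 1/1.0445 = 0.9574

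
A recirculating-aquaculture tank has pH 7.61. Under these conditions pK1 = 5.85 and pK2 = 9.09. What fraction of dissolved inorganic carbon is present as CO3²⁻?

α₂ = 0.0315

α₂ = 1 / (1 + [H⁺]/K2 + [H⁺]²/(K1K2)) = 1 / (1 + 10^+1.48 + 10^-0.28)
   = 1 / (1 + 30.200 + 0.52481) = 1/31.724 = 0.03152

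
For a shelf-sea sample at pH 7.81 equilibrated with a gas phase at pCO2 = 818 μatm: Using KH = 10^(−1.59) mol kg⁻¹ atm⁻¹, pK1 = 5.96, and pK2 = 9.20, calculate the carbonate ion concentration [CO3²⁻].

[CO3²⁻] = 0.0606 mmol/kg

[CO2*] = KH · pCO2 = 10^(−1.59) × 818×10^-6 = 2.103×10^-5 mol/kg
α₀ = 1/(1 + K1/[H⁺] + K1K2/[H⁺]²) = 1/(1 + 10^+1.85 + 10^+0.46) = 0.01339
DIC = [CO2*]/α₀ = 2.103×10^-5 / 0.01339 = 1.570 mmol/kg
[CO3²⁻] = α₂·DIC; α₂ = 0.03862, so [CO3²⁻] = 0.03862 × 1.570 = 0.0606 mmol/kg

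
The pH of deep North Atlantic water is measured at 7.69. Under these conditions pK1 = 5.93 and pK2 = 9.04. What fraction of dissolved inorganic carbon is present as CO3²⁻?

α₂ = 0.0421

α₂ = 1 / (1 + [H⁺]/K2 + [H⁺]²/(K1K2)) = 1 / (1 + 10^+1.35 + 10^-0.41)
   = 1 / (1 + 22.387 + 0.38905) = 1/23.776 = 0.04206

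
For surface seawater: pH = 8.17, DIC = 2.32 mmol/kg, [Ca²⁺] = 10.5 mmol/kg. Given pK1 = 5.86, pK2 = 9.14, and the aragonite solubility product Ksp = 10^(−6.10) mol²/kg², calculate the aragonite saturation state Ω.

α₂ = 1 / (1 + [H⁺]/K2 + [H⁺]²/(K1K2)) = 1 / (1 + 10^+0.97 + 10^-1.34)
   = 1 / (1 + 9.3325 + 0.045709) = 1/10.378 = 0.09636
[CO3²⁻] = α₂ × DIC = 0.09636 × 2.32 = 0.2235 mmol/kg
Ksp = 10^(−6.10) = 7.943×10^-7
Ω = [Ca²⁺][CO3²⁻]/Ksp = (10.5×10^-3)(2.235×10^-4) / 7.943×10^-7 = 2.95

Ω = 2.95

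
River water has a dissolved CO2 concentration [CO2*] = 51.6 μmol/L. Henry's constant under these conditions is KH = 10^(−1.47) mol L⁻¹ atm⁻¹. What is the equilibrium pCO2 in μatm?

pCO2 = 1520 μatm

KH = 10^(−1.47) = 3.388×10^-2 mol L⁻¹ atm⁻¹
pCO2 = [CO2*]/KH = 51.6×10^-6 / 3.388×10^-2 = 1.52×10^-3 atm = 1520 μatm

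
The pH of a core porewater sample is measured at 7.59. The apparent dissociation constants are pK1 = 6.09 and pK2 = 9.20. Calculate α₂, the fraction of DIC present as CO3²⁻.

α₂ = 1 / (1 + [H⁺]/K2 + [H⁺]²/(K1K2)) = 1 / (1 + 10^+1.61 + 10^+0.11)
   = 1 / (1 + 40.738 + 1.2882) = 1/43.026 = 0.02324

α₂ = 0.0232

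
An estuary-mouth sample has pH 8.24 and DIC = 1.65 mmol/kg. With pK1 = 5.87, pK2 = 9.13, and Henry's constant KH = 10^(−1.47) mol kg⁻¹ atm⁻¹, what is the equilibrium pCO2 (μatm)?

α₀ = 1 / (1 + K1/[H⁺] + K1K2/[H⁺]²) = 1 / (1 + 10^+2.37 + 10^+1.48)
   = 1 / (1 + 234.42 + 30.200) = 1/265.62 = 0.003765
[CO2*] = α₀ × DIC = 0.003765 × 1.65 = 0.006212 mmol/kg = 6.212 μmol/kg
pCO2 = [CO2*]/KH = 6.212×10^-6 / 3.388×10^-2 = 183 μatm

pCO2 = 183 μatm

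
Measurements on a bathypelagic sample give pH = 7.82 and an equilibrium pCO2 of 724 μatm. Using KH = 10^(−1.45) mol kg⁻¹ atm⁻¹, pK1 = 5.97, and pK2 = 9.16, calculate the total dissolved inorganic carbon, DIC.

[CO2*] = KH · pCO2 = 10^(−1.45) × 724×10^-6 = 2.569×10^-5 mol/kg
α₀ = 1/(1 + K1/[H⁺] + K1K2/[H⁺]²) = 1/(1 + 10^+1.85 + 10^+0.51) = 0.01333
DIC = [CO2*]/α₀ = 2.569×10^-5 / 0.01333 = 1.93 mmol/kg

DIC = 1.93 mmol/kg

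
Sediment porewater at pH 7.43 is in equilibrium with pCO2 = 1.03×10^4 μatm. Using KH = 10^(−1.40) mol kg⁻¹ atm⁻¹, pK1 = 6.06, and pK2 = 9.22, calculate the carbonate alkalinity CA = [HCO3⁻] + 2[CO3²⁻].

CA = 9.92 mmol/kg

[CO2*] = KH · pCO2 = 10^(−1.40) × 1.03×10^4×10^-6 = 4.101×10^-4 mol/kg
α₀ = 1/(1 + K1/[H⁺] + K1K2/[H⁺]²) = 1/(1 + 10^+1.37 + 10^-0.42) = 0.04029
DIC = [CO2*]/α₀ = 4.101×10^-4 / 0.04029 = 10.18 mmol/kg
CA = (α₁ + 2α₂)·DIC = (0.9444 + 2×0.01532) × 10.18 = 9.92 mmol/kg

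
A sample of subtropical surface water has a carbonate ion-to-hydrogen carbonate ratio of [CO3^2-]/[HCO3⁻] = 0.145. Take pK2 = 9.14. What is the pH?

pH = 8.30

From K2 = [H⁺][CO3^2-]/[HCO3⁻]:  pH = pK2 + log₁₀([CO3^2-]/[HCO3⁻])
log₁₀(0.145) = -0.839
pH = 9.14 + (-0.839) = 8.30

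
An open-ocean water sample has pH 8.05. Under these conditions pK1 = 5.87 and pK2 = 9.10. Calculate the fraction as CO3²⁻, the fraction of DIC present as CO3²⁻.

α₂ = 0.0813

α₂ = 1 / (1 + [H⁺]/K2 + [H⁺]²/(K1K2)) = 1 / (1 + 10^+1.05 + 10^-1.13)
   = 1 / (1 + 11.220 + 0.074131) = 1/12.294 = 0.08134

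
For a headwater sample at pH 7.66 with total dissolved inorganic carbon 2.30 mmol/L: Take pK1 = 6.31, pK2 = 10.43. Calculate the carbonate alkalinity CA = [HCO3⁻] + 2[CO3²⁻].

CA = 2.21 mmol/L

CA = [HCO3⁻] + 2[CO3²⁻] = (α₁ + 2α₂)·DIC
At pH 7.66: [H⁺]/K1 = 10^-1.35 = 0.044668, K2/[H⁺] = 10^-2.77 = 0.0016982
α₁ = 1/(1 + 0.044668 + 0.0016982) = 1/1.0464 = 0.9557; α₂ = α₁·K2/[H⁺] = 0.001623
α₁ + 2α₂ = 0.9589
CA = 0.9589 × 2.30 = 2.21 mmol/L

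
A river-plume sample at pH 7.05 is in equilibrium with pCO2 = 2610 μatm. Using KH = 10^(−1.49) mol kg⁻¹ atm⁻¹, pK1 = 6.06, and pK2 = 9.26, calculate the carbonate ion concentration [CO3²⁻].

[CO3²⁻] = 5.09 μmol/kg

[CO2*] = KH · pCO2 = 10^(−1.49) × 2610×10^-6 = 8.446×10^-5 mol/kg
α₀ = 1/(1 + K1/[H⁺] + K1K2/[H⁺]²) = 1/(1 + 10^+0.99 + 10^-1.22) = 0.09231
DIC = [CO2*]/α₀ = 8.446×10^-5 / 0.09231 = 0.9149 mmol/kg
[CO3²⁻] = α₂·DIC; α₂ = 0.005562, so [CO3²⁻] = 0.005562 × 0.9149 = 0.00509 mmol/kg = 5.09 μmol/kg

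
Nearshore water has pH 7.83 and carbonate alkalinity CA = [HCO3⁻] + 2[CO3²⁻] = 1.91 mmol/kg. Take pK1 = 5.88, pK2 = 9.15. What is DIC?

DIC = 1.85 mmol/kg

CA = [HCO3⁻] + 2[CO3²⁻] = (α₁ + 2α₂)·DIC
At pH 7.83: [H⁺]/K1 = 10^-1.95 = 0.011220, K2/[H⁺] = 10^-1.32 = 0.047863
α₁ = 1/(1 + 0.011220 + 0.047863) = 1/1.0591 = 0.9442; α₂ = α₁·K2/[H⁺] = 0.04519
α₁ + 2α₂ = 1.0346
DIC = CA / (α₁ + 2α₂) = 1.91 / 1.0346 = 1.85 mmol/kg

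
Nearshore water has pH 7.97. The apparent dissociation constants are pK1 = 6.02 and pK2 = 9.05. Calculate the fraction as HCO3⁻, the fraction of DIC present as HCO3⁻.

α₁ = 1 / (1 + [H⁺]/K1 + K2/[H⁺]) = 1 / (1 + 10^-1.95 + 10^-1.08)
   = 1 / (1 + 0.011220 + 0.083176) = 1/1.0944 = 0.9137

α₁ = 0.914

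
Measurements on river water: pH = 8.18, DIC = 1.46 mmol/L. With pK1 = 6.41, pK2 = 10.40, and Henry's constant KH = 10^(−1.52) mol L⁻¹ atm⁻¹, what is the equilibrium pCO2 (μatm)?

pCO2 = 803 μatm

α₀ = 1 / (1 + K1/[H⁺] + K1K2/[H⁺]²) = 1 / (1 + 10^+1.77 + 10^-0.45)
   = 1 / (1 + 58.884 + 0.35481) = 1/60.239 = 0.01660
[CO2*] = α₀ × DIC = 0.01660 × 1.46 = 0.02424 mmol/L
pCO2 = [CO2*]/KH = 2.424×10^-5 / 3.020×10^-2 = 803 μatm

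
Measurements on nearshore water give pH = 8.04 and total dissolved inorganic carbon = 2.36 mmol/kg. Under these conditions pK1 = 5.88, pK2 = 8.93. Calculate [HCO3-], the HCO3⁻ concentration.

α₁ = 1 / (1 + [H⁺]/K1 + K2/[H⁺]) = 1 / (1 + 10^-2.16 + 10^-0.89)
   = 1 / (1 + 0.0069183 + 0.12882) = 1/1.1357 = 0.8805
[HCO3⁻] = α₁ × DIC = 0.8805 × 2.36 = 2.08 mmol/kg

[HCO3⁻] = 2.08 mmol/kg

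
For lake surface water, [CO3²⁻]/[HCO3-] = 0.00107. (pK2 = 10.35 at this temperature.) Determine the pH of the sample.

pH = 7.38

From K2 = [H⁺][CO3²⁻]/[HCO3-]:  pH = pK2 + log₁₀([CO3²⁻]/[HCO3-])
log₁₀(0.00107) = -2.971
pH = 10.35 + (-2.971) = 7.38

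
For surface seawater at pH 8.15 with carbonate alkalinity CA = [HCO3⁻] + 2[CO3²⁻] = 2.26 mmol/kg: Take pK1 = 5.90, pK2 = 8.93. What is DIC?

CA = [HCO3⁻] + 2[CO3²⁻] = (α₁ + 2α₂)·DIC
At pH 8.15: [H⁺]/K1 = 10^-2.25 = 0.0056234, K2/[H⁺] = 10^-0.78 = 0.16596
α₁ = 1/(1 + 0.0056234 + 0.16596) = 1/1.1716 = 0.8535; α₂ = α₁·K2/[H⁺] = 0.1417
α₁ + 2α₂ = 1.1369
DIC = CA / (α₁ + 2α₂) = 2.26 / 1.1369 = 1.99 mmol/kg

DIC = 1.99 mmol/kg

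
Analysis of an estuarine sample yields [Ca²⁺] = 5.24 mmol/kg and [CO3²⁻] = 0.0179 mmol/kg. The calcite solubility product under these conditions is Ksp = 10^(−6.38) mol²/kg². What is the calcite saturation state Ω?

Ω = 0.225

Ksp = 10^(−6.38) = 4.169×10^-7
Ω = [Ca²⁺][CO3²⁻]/Ksp = (5.24×10^-3)(0.0179×10^-3) / 4.169×10^-7 = 0.225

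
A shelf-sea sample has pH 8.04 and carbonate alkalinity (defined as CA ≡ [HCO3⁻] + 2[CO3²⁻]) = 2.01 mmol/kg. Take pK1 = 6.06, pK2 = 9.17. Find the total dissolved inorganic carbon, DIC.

CA = [HCO3⁻] + 2[CO3²⁻] = (α₁ + 2α₂)·DIC
At pH 8.04: [H⁺]/K1 = 10^-1.98 = 0.010471, K2/[H⁺] = 10^-1.13 = 0.074131
α₁ = 1/(1 + 0.010471 + 0.074131) = 1/1.0846 = 0.9220; α₂ = α₁·K2/[H⁺] = 0.06835
α₁ + 2α₂ = 1.0587
DIC = CA / (α₁ + 2α₂) = 2.01 / 1.0587 = 1.90 mmol/kg

DIC = 1.90 mmol/kg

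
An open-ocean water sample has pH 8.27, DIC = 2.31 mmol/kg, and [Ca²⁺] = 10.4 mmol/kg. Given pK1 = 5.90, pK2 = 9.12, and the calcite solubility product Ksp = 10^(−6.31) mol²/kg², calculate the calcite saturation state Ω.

α₂ = 1 / (1 + [H⁺]/K2 + [H⁺]²/(K1K2)) = 1 / (1 + 10^+0.85 + 10^-1.52)
   = 1 / (1 + 7.0795 + 0.030200) = 1/8.1097 = 0.1233
[CO3²⁻] = α₂ × DIC = 0.1233 × 2.31 = 0.2848 mmol/kg
Ksp = 10^(−6.31) = 4.898×10^-7
Ω = [Ca²⁺][CO3²⁻]/Ksp = (10.4×10^-3)(2.848×10^-4) / 4.898×10^-7 = 6.05

Ω = 6.05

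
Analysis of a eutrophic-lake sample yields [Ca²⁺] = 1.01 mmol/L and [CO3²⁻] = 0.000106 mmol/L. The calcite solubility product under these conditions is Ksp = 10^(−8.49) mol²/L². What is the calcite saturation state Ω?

Ω = 0.0331

Ksp = 10^(−8.49) = 3.236×10^-9
Ω = [Ca²⁺][CO3²⁻]/Ksp = (1.01×10^-3)(0.000106×10^-3) / 3.236×10^-9 = 0.0331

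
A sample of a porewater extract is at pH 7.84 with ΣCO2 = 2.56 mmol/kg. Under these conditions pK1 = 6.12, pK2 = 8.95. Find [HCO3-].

[HCO3⁻] = 2.33 mmol/kg

α₁ = 1 / (1 + [H⁺]/K1 + K2/[H⁺]) = 1 / (1 + 10^-1.72 + 10^-1.11)
   = 1 / (1 + 0.019055 + 0.077625) = 1/1.0967 = 0.9118
[HCO3⁻] = α₁ × DIC = 0.9118 × 2.56 = 2.33 mmol/kg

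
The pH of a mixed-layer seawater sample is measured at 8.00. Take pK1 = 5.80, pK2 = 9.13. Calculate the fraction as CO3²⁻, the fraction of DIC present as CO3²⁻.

α₂ = 0.0686

α₂ = 1 / (1 + [H⁺]/K2 + [H⁺]²/(K1K2)) = 1 / (1 + 10^+1.13 + 10^-1.07)
   = 1 / (1 + 13.490 + 0.085114) = 1/14.575 = 0.06861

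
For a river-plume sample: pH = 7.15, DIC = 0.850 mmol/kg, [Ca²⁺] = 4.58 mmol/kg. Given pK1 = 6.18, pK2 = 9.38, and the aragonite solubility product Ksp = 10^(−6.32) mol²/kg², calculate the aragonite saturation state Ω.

α₂ = 1 / (1 + [H⁺]/K2 + [H⁺]²/(K1K2)) = 1 / (1 + 10^+2.23 + 10^+1.26)
   = 1 / (1 + 169.82 + 18.197) = 1/189.02 = 0.005290
[CO3²⁻] = α₂ × DIC = 0.005290 × 0.850 = 0.004497 mmol/kg = 4.497 μmol/kg
Ksp = 10^(−6.32) = 4.786×10^-7
Ω = [Ca²⁺][CO3²⁻]/Ksp = (4.58×10^-3)(4.497×10^-6) / 4.786×10^-7 = 0.0430

Ω = 0.0430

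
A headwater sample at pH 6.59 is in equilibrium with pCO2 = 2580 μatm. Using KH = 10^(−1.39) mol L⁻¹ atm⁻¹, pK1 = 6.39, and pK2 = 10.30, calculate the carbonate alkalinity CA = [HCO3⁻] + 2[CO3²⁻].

[CO2*] = KH · pCO2 = 10^(−1.39) × 2580×10^-6 = 1.051×10^-4 mol/L
α₀ = 1/(1 + K1/[H⁺] + K1K2/[H⁺]²) = 1/(1 + 10^+0.20 + 10^-3.51) = 0.3868
DIC = [CO2*]/α₀ = 1.051×10^-4 / 0.3868 = 0.2717 mmol/L
CA = (α₁ + 2α₂)·DIC = (0.6131 + 2×0.0001195) × 0.2717 = 0.167 mmol/L

CA = 0.167 mmol/L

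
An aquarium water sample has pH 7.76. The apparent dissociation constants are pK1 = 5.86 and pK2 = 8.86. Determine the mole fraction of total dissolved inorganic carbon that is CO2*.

α₀ = 1 / (1 + K1/[H⁺] + K1K2/[H⁺]²) = 1 / (1 + 10^+1.90 + 10^+0.80)
   = 1 / (1 + 79.433 + 6.3096) = 1/86.742 = 0.01153

α₀ = 0.0115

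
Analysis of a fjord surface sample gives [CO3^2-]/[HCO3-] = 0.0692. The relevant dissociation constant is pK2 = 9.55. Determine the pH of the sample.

From K2 = [H⁺][CO3^2-]/[HCO3-]:  pH = pK2 + log₁₀([CO3^2-]/[HCO3-])
log₁₀(0.0692) = -1.160
pH = 9.55 + (-1.160) = 8.39

pH = 8.39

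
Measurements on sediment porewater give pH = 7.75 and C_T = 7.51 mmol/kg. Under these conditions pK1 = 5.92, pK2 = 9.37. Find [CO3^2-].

α₂ = 1 / (1 + [H⁺]/K2 + [H⁺]²/(K1K2)) = 1 / (1 + 10^+1.62 + 10^-0.21)
   = 1 / (1 + 41.687 + 0.61660) = 1/43.304 = 0.02309
[CO3²⁻] = α₂ × DIC = 0.02309 × 7.51 = 0.173 mmol/kg

[CO3²⁻] = 0.173 mmol/kg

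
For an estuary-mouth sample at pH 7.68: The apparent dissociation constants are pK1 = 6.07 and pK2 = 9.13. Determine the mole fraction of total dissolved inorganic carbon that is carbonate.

α₂ = 1 / (1 + [H⁺]/K2 + [H⁺]²/(K1K2)) = 1 / (1 + 10^+1.45 + 10^-0.16)
   = 1 / (1 + 28.184 + 0.69183) = 1/29.876 = 0.03347

α₂ = 0.0335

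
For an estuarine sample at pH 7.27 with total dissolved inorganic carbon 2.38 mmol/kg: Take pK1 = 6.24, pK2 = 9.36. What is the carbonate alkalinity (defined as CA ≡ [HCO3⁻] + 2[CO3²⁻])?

CA = 2.20 mmol/kg

CA = [HCO3⁻] + 2[CO3²⁻] = (α₁ + 2α₂)·DIC
At pH 7.27: [H⁺]/K1 = 10^-1.03 = 0.093325, K2/[H⁺] = 10^-2.09 = 0.0081283
α₁ = 1/(1 + 0.093325 + 0.0081283) = 1/1.1015 = 0.9079; α₂ = α₁·K2/[H⁺] = 0.007380
α₁ + 2α₂ = 0.9227
CA = 0.9227 × 2.38 = 2.20 mmol/kg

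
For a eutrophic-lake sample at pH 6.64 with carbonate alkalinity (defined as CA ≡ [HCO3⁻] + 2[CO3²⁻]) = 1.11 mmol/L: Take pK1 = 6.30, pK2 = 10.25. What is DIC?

DIC = 1.62 mmol/L

CA = [HCO3⁻] + 2[CO3²⁻] = (α₁ + 2α₂)·DIC
At pH 6.64: [H⁺]/K1 = 10^-0.34 = 0.45709, K2/[H⁺] = 10^-3.61 = 0.00024547
α₁ = 1/(1 + 0.45709 + 0.00024547) = 1/1.4573 = 0.6862; α₂ = α₁·K2/[H⁺] = 0.0001684
α₁ + 2α₂ = 0.6865
DIC = CA / (α₁ + 2α₂) = 1.11 / 0.6865 = 1.62 mmol/L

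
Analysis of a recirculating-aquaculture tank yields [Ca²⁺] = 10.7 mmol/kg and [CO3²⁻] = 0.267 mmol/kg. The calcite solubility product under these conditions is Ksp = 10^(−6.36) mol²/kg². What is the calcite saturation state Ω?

Ksp = 10^(−6.36) = 4.365×10^-7
Ω = [Ca²⁺][CO3²⁻]/Ksp = (10.7×10^-3)(0.267×10^-3) / 4.365×10^-7 = 6.54

Ω = 6.54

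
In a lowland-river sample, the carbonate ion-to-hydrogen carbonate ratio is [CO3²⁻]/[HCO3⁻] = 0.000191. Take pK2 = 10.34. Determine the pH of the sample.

From K2 = [H⁺][CO3²⁻]/[HCO3⁻]:  pH = pK2 + log₁₀([CO3²⁻]/[HCO3⁻])
log₁₀(0.000191) = -3.719
pH = 10.34 + (-3.719) = 6.62

pH = 6.62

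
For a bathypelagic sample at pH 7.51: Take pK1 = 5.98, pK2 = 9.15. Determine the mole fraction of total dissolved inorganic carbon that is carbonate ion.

α₂ = 0.0218

α₂ = 1 / (1 + [H⁺]/K2 + [H⁺]²/(K1K2)) = 1 / (1 + 10^+1.64 + 10^+0.11)
   = 1 / (1 + 43.652 + 1.2882) = 1/45.940 = 0.02177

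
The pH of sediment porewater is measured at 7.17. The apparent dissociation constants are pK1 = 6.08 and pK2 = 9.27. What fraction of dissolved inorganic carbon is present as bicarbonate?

α₁ = 1 / (1 + [H⁺]/K1 + K2/[H⁺]) = 1 / (1 + 10^-1.09 + 10^-2.10)
   = 1 / (1 + 0.081283 + 0.0079433) = 1/1.0892 = 0.9181

α₁ = 0.918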